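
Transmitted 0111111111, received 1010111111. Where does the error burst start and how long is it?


XOR: 1101000000

Burst at position 0, length 4


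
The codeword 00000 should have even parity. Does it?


Number of 1s: 0

Yes, parity is correct (0 ones)


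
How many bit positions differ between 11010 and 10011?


XOR: 01001
Count of 1s: 2

2


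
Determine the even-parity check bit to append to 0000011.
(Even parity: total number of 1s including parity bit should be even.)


Number of 1s in data: 2
Parity bit: 0

0


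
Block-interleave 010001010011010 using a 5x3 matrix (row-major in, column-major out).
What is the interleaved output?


Matrix:
  010
  001
  010
  011
  010
Read columns: 000001011101010

000001011101010


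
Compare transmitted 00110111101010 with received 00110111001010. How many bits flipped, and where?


XOR: 00000000100000

1 error(s) at position(s): 8


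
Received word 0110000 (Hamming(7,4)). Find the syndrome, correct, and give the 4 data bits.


Syndrome = 1: error at position 1

Data: 1000 (corrected bit 1)


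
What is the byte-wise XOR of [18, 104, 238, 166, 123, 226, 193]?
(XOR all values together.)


XOR chain: 18 ^ 104 ^ 238 ^ 166 ^ 123 ^ 226 ^ 193 = 106

106


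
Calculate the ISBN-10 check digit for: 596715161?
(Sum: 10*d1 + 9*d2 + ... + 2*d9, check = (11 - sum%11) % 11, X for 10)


Weighted sum: 283
283 mod 11 = 8

Check digit: 3


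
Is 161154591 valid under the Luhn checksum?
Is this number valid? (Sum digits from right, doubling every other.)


Luhn sum = 35
35 mod 10 = 5

Invalid (Luhn sum mod 10 = 5)


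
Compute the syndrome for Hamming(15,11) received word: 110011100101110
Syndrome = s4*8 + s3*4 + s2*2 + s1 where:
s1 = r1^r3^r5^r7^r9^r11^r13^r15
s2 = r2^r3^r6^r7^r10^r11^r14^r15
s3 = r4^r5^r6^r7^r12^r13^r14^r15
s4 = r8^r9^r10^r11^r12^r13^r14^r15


s1=0, s2=1, s3=0, s4=0

Syndrome = 2 (error at position 2)


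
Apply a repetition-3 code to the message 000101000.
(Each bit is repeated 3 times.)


Each bit -> 3 copies

000000000111000111000000000


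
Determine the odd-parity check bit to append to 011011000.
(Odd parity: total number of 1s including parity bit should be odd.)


Number of 1s in data: 4
Parity bit: 1

1


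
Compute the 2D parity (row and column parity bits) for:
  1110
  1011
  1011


Row parities: 111
Column parities: 1110

Row P: 111, Col P: 1110, Corner: 1


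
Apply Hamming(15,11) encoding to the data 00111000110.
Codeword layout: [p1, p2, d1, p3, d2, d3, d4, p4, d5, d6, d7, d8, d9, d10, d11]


Parity bits: p1=1, p2=1, p3=0, p4=1

110001111000110


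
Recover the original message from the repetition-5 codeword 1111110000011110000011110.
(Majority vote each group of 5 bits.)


Groups: 11111, 10000, 01111, 00000, 11110
Majority votes: 10101

10101


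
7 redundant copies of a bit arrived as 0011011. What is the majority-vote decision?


Ones: 4 out of 7
Threshold: 4

1 (4/7 voted 1)


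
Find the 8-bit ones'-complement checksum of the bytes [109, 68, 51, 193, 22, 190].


Sum = 633 mod 256 = 121
Complement = 134

134


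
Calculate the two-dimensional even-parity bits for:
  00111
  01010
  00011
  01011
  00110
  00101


Row parities: 100100
Column parities: 00110

Row P: 100100, Col P: 00110, Corner: 0


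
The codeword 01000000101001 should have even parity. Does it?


Number of 1s: 4

Yes, parity is correct (4 ones)


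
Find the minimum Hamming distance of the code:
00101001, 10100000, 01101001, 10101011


Comparing all pairs, minimum distance: 1
Can detect 0 errors, correct 0 errors

1


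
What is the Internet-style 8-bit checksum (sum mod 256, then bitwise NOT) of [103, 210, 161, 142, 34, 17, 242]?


Sum = 909 mod 256 = 141
Complement = 114

114


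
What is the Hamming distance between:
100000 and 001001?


XOR: 101001
Count of 1s: 3

3


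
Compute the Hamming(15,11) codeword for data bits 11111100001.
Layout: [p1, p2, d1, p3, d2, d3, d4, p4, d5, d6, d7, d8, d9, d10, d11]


Parity bits: p1=1, p2=1, p3=0, p4=1

111011111100001


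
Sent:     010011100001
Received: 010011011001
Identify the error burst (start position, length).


XOR: 000000111000

Burst at position 6, length 3


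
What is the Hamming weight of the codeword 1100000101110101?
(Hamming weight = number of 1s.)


Counting 1s in 1100000101110101

8


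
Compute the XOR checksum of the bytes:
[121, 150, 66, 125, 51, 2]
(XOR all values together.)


XOR chain: 121 ^ 150 ^ 66 ^ 125 ^ 51 ^ 2 = 225

225


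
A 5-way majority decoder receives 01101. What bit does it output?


Ones: 3 out of 5
Threshold: 3

1 (3/5 voted 1)


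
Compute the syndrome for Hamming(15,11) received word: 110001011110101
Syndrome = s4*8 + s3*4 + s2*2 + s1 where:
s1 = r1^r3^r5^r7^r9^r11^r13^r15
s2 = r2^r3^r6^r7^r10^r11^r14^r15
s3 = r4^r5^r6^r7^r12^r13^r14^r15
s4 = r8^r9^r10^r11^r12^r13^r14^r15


s1=1, s2=1, s3=1, s4=0

Syndrome = 7 (error at position 7)


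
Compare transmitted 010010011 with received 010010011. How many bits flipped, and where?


XOR: 000000000

0 errors (received matches sent)


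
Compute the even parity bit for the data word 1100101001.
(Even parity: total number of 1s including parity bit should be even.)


Number of 1s in data: 5
Parity bit: 1

1


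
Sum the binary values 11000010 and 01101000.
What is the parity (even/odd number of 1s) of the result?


11000010 = 194
01101000 = 104
Sum = 298 = 100101010
1s count = 4

even parity (4 ones in 100101010)


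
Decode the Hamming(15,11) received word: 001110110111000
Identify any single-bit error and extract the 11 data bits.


Syndrome = 0: no error detected

Data: 11010111000 (no errors)


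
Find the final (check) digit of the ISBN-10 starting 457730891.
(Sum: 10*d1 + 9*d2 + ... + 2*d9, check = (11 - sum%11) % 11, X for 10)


Weighted sum: 269
269 mod 11 = 5

Check digit: 6


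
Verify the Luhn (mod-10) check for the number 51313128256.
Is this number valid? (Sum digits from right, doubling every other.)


Luhn sum = 35
35 mod 10 = 5

Invalid (Luhn sum mod 10 = 5)


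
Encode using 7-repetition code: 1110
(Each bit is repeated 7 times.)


Each bit -> 7 copies

1111111111111111111110000000


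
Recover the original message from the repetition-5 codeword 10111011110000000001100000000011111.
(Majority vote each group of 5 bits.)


Groups: 10111, 01111, 00000, 00001, 10000, 00000, 11111
Majority votes: 1100001

1100001


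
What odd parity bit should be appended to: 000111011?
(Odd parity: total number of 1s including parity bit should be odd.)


Number of 1s in data: 5
Parity bit: 0

0


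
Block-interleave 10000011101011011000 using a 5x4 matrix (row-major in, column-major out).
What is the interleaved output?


Matrix:
  1000
  0011
  1010
  1101
  1000
Read columns: 10111000100110001010

10111000100110001010


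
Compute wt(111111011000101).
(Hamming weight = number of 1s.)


Counting 1s in 111111011000101

10


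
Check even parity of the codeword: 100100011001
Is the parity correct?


Number of 1s: 5

No, parity error (5 ones)


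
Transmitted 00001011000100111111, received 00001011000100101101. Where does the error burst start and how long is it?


XOR: 00000000000000010010

Burst at position 15, length 4


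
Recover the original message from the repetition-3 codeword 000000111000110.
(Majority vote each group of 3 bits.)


Groups: 000, 000, 111, 000, 110
Majority votes: 00101

00101


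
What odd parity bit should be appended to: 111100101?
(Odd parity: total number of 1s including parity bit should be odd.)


Number of 1s in data: 6
Parity bit: 1

1


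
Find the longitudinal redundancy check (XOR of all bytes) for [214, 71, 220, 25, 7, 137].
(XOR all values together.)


XOR chain: 214 ^ 71 ^ 220 ^ 25 ^ 7 ^ 137 = 218

218


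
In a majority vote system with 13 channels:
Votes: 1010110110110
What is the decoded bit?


Ones: 8 out of 13
Threshold: 7

1 (8/13 voted 1)


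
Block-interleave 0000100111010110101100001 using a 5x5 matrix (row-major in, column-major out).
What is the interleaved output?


Matrix:
  00001
  00111
  01011
  01011
  00001
Read columns: 0000000110010000111011111

0000000110010000111011111


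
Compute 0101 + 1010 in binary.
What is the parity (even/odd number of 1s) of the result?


0101 = 5
1010 = 10
Sum = 15 = 1111
1s count = 4

even parity (4 ones in 1111)


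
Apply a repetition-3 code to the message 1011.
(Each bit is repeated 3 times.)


Each bit -> 3 copies

111000111111


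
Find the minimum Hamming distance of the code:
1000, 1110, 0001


Comparing all pairs, minimum distance: 2
Can detect 1 errors, correct 0 errors

2


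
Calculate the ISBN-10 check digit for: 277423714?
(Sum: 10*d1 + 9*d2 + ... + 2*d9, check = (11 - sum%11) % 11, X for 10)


Weighted sum: 233
233 mod 11 = 2

Check digit: 9


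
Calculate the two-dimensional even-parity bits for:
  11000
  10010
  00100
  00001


Row parities: 0011
Column parities: 01111

Row P: 0011, Col P: 01111, Corner: 0


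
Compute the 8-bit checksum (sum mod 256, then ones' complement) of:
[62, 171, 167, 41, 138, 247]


Sum = 826 mod 256 = 58
Complement = 197

197


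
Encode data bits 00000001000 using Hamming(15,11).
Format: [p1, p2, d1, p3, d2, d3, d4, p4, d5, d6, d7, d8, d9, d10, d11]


Parity bits: p1=0, p2=0, p3=1, p4=1

000100010001000


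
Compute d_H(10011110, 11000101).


XOR: 01011011
Count of 1s: 5

5


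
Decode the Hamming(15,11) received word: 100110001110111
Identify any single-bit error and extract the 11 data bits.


Syndrome = 4: error at position 4

Data: 01001110111 (corrected bit 4)


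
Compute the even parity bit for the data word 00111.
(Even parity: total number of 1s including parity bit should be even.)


Number of 1s in data: 3
Parity bit: 1

1


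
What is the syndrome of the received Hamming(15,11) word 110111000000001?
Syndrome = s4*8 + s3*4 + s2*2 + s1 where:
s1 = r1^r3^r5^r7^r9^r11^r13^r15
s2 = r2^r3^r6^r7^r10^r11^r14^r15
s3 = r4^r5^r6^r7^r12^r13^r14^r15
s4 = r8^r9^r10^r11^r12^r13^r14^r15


s1=1, s2=1, s3=0, s4=1

Syndrome = 11 (error at position 11)


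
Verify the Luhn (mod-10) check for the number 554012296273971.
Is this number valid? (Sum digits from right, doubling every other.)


Luhn sum = 64
64 mod 10 = 4

Invalid (Luhn sum mod 10 = 4)


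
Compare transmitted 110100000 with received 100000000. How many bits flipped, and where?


XOR: 010100000

2 error(s) at position(s): 1, 3


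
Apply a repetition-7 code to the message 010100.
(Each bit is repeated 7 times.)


Each bit -> 7 copies

000000011111110000000111111100000000000000


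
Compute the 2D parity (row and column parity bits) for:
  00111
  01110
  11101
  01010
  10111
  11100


Row parities: 110001
Column parities: 10101

Row P: 110001, Col P: 10101, Corner: 1


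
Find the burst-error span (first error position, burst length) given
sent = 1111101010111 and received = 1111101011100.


XOR: 0000000001011

Burst at position 9, length 4


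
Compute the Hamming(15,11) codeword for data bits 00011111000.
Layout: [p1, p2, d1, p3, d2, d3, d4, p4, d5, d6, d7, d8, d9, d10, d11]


Parity bits: p1=1, p2=1, p3=0, p4=0

110000101111000


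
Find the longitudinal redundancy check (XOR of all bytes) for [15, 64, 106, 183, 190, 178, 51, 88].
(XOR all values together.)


XOR chain: 15 ^ 64 ^ 106 ^ 183 ^ 190 ^ 178 ^ 51 ^ 88 = 245

245


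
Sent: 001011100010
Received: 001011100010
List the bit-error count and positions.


XOR: 000000000000

0 errors (received matches sent)


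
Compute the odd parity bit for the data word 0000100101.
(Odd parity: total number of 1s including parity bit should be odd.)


Number of 1s in data: 3
Parity bit: 0

0


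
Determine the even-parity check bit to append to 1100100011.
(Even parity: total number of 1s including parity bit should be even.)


Number of 1s in data: 5
Parity bit: 1

1


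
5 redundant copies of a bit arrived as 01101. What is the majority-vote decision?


Ones: 3 out of 5
Threshold: 3

1 (3/5 voted 1)


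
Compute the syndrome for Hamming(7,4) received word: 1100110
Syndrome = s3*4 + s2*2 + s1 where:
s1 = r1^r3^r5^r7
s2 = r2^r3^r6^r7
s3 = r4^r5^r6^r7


s1=0, s2=0, s3=0

Syndrome = 0 (no error)


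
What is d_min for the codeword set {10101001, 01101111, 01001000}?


Comparing all pairs, minimum distance: 4
Can detect 3 errors, correct 1 errors

4


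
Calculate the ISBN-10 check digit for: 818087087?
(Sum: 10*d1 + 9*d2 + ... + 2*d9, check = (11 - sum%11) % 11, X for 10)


Weighted sum: 274
274 mod 11 = 10

Check digit: 1


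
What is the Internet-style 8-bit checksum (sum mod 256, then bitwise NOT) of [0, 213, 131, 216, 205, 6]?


Sum = 771 mod 256 = 3
Complement = 252

252


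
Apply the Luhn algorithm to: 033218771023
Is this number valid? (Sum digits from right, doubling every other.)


Luhn sum = 42
42 mod 10 = 2

Invalid (Luhn sum mod 10 = 2)


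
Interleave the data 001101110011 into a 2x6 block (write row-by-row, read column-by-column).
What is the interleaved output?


Matrix:
  001101
  110011
Read columns: 010110100111

010110100111


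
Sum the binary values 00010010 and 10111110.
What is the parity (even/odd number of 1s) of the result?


00010010 = 18
10111110 = 190
Sum = 208 = 11010000
1s count = 3

odd parity (3 ones in 11010000)


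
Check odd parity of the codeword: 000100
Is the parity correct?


Number of 1s: 1

Yes, parity is correct (1 ones)


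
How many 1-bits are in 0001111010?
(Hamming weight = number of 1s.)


Counting 1s in 0001111010

5


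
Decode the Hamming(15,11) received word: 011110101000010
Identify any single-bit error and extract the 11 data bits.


Syndrome = 0: no error detected

Data: 11011000010 (no errors)


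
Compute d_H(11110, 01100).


XOR: 10010
Count of 1s: 2

2


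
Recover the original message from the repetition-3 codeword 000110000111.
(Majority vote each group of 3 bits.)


Groups: 000, 110, 000, 111
Majority votes: 0101

0101


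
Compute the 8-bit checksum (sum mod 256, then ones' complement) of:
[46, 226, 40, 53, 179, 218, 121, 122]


Sum = 1005 mod 256 = 237
Complement = 18

18


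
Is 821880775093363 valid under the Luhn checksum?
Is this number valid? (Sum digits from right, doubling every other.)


Luhn sum = 69
69 mod 10 = 9

Invalid (Luhn sum mod 10 = 9)


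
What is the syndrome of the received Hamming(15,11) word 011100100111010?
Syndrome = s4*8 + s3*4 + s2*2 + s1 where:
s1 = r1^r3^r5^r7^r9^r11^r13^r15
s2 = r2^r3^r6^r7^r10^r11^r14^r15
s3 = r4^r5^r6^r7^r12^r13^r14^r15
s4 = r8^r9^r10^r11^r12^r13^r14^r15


s1=1, s2=0, s3=0, s4=0

Syndrome = 1 (error at position 1)


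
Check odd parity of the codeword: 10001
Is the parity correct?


Number of 1s: 2

No, parity error (2 ones)


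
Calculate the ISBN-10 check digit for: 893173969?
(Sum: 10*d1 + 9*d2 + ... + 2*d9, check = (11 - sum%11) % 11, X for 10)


Weighted sum: 321
321 mod 11 = 2

Check digit: 9


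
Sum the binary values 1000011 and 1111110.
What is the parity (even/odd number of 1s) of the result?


1000011 = 67
1111110 = 126
Sum = 193 = 11000001
1s count = 3

odd parity (3 ones in 11000001)


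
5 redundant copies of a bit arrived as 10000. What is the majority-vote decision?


Ones: 1 out of 5
Threshold: 3

0 (1/5 voted 1)


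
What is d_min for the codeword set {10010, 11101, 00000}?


Comparing all pairs, minimum distance: 2
Can detect 1 errors, correct 0 errors

2


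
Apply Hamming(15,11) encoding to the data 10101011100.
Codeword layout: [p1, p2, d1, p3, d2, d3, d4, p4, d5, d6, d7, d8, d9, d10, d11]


Parity bits: p1=0, p2=1, p3=1, p4=0

011101001011100


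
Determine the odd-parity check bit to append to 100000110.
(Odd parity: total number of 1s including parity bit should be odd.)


Number of 1s in data: 3
Parity bit: 0

0


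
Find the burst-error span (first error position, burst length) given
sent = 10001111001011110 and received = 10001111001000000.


XOR: 00000000000011110

Burst at position 12, length 4


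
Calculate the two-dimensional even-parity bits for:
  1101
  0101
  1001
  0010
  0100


Row parities: 10011
Column parities: 0111

Row P: 10011, Col P: 0111, Corner: 1


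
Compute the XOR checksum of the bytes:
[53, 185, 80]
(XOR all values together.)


XOR chain: 53 ^ 185 ^ 80 = 220

220


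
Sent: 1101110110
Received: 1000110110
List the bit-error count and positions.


XOR: 0101000000

2 error(s) at position(s): 1, 3


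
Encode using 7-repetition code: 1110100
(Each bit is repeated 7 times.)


Each bit -> 7 copies

1111111111111111111110000000111111100000000000000


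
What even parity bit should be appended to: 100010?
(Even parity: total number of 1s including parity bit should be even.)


Number of 1s in data: 2
Parity bit: 0

0


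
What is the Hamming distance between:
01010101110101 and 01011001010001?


XOR: 00001100100100
Count of 1s: 4

4


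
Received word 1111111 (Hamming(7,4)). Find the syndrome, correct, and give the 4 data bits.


Syndrome = 0: no error detected

Data: 1111 (no errors)


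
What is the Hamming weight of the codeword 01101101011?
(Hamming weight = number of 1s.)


Counting 1s in 01101101011

7


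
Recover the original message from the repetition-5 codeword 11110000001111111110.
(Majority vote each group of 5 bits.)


Groups: 11110, 00000, 11111, 11110
Majority votes: 1011

1011


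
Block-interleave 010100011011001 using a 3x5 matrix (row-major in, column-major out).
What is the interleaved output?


Matrix:
  01010
  00110
  11001
Read columns: 001101010110001

001101010110001


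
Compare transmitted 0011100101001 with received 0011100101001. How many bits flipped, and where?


XOR: 0000000000000

0 errors (received matches sent)


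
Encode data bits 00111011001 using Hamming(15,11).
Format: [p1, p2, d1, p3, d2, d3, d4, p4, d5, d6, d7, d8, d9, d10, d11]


Parity bits: p1=0, p2=0, p3=0, p4=0

000001101011001


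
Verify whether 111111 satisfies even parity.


Number of 1s: 6

Yes, parity is correct (6 ones)


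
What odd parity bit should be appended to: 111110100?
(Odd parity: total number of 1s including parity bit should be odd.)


Number of 1s in data: 6
Parity bit: 1

1


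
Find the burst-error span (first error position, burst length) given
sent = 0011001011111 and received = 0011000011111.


XOR: 0000001000000

Burst at position 6, length 1


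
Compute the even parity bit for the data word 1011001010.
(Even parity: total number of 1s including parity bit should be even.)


Number of 1s in data: 5
Parity bit: 1

1


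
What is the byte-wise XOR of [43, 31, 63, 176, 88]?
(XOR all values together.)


XOR chain: 43 ^ 31 ^ 63 ^ 176 ^ 88 = 227

227


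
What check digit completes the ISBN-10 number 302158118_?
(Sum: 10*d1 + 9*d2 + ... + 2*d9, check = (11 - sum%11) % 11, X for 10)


Weighted sum: 146
146 mod 11 = 3

Check digit: 8


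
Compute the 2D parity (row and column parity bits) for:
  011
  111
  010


Row parities: 011
Column parities: 110

Row P: 011, Col P: 110, Corner: 0


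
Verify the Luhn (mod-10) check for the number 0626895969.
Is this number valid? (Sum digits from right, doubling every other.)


Luhn sum = 54
54 mod 10 = 4

Invalid (Luhn sum mod 10 = 4)


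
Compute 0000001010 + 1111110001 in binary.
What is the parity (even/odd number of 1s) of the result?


0000001010 = 10
1111110001 = 1009
Sum = 1019 = 1111111011
1s count = 9

odd parity (9 ones in 1111111011)


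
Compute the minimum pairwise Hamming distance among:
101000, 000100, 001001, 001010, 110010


Comparing all pairs, minimum distance: 2
Can detect 1 errors, correct 0 errors

2


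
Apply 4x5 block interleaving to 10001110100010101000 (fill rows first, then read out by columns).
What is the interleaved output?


Matrix:
  10001
  11010
  00101
  01000
Read columns: 11000101001001001010

11000101001001001010


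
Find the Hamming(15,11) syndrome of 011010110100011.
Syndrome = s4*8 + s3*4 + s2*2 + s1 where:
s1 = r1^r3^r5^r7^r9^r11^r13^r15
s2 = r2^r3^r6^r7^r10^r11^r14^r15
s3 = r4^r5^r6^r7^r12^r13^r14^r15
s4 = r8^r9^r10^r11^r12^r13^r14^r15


s1=0, s2=0, s3=0, s4=0

Syndrome = 0 (no error)


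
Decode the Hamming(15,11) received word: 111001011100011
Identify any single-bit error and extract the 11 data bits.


Syndrome = 12: error at position 12

Data: 10101101011 (corrected bit 12)


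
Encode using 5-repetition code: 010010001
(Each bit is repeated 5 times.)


Each bit -> 5 copies

000001111100000000001111100000000000000011111


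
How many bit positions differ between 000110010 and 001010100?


XOR: 001100110
Count of 1s: 4

4


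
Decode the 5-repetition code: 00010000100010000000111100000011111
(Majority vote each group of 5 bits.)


Groups: 00010, 00010, 00100, 00000, 11110, 00000, 11111
Majority votes: 0000101

0000101


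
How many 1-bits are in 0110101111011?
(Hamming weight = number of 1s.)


Counting 1s in 0110101111011

9


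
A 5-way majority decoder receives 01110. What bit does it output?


Ones: 3 out of 5
Threshold: 3

1 (3/5 voted 1)


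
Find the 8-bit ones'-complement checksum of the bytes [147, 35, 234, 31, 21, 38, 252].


Sum = 758 mod 256 = 246
Complement = 9

9


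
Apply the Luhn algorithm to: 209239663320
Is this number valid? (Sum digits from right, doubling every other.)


Luhn sum = 52
52 mod 10 = 2

Invalid (Luhn sum mod 10 = 2)


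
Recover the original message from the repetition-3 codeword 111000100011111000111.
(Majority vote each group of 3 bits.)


Groups: 111, 000, 100, 011, 111, 000, 111
Majority votes: 1001101

1001101


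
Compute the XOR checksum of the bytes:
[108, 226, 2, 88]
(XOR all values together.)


XOR chain: 108 ^ 226 ^ 2 ^ 88 = 212

212


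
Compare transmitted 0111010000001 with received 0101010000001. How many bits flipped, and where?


XOR: 0010000000000

1 error(s) at position(s): 2


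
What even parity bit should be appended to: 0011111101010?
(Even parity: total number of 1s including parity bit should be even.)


Number of 1s in data: 8
Parity bit: 0

0


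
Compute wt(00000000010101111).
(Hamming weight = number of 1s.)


Counting 1s in 00000000010101111

6


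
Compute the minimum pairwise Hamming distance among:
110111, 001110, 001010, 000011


Comparing all pairs, minimum distance: 1
Can detect 0 errors, correct 0 errors

1


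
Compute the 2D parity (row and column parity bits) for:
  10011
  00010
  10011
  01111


Row parities: 1110
Column parities: 01101

Row P: 1110, Col P: 01101, Corner: 1


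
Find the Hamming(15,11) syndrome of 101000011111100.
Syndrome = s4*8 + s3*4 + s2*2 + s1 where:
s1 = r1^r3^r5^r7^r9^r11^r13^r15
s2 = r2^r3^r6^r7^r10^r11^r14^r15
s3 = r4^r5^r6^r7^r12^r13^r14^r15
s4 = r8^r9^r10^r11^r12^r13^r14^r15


s1=1, s2=1, s3=0, s4=0

Syndrome = 3 (error at position 3)


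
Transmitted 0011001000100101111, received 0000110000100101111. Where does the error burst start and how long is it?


XOR: 0011111000000000000

Burst at position 2, length 5


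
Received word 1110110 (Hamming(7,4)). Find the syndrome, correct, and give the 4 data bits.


Syndrome = 3: error at position 3

Data: 0110 (corrected bit 3)


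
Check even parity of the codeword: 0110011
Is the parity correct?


Number of 1s: 4

Yes, parity is correct (4 ones)


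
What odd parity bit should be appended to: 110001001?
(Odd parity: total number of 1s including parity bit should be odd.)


Number of 1s in data: 4
Parity bit: 1

1


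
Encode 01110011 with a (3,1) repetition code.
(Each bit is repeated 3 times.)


Each bit -> 3 copies

000111111111000000111111


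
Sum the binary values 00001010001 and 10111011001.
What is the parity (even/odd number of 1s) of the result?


00001010001 = 81
10111011001 = 1497
Sum = 1578 = 11000101010
1s count = 5

odd parity (5 ones in 11000101010)


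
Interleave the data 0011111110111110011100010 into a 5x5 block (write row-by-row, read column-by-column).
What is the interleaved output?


Matrix:
  00111
  11110
  11111
  00111
  00010
Read columns: 0110001100111101111110110

0110001100111101111110110


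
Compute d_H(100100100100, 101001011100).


XOR: 001101111000
Count of 1s: 6

6


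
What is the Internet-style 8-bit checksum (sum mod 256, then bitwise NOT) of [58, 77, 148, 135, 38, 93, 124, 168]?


Sum = 841 mod 256 = 73
Complement = 182

182


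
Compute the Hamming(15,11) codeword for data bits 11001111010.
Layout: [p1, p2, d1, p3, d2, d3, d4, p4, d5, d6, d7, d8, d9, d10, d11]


Parity bits: p1=0, p2=0, p3=1, p4=1

001110011111010


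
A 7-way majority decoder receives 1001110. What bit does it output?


Ones: 4 out of 7
Threshold: 4

1 (4/7 voted 1)


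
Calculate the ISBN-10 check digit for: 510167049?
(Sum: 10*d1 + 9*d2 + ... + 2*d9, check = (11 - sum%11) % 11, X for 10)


Weighted sum: 167
167 mod 11 = 2

Check digit: 9


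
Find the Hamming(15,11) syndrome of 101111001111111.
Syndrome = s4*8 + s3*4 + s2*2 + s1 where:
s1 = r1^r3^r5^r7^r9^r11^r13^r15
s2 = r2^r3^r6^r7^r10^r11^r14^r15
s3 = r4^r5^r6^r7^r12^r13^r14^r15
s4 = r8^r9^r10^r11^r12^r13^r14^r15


s1=1, s2=0, s3=1, s4=1

Syndrome = 13 (error at position 13)


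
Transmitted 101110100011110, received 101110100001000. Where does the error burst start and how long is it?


XOR: 000000000010110

Burst at position 10, length 4


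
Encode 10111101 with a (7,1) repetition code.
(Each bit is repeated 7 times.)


Each bit -> 7 copies

11111110000000111111111111111111111111111100000001111111


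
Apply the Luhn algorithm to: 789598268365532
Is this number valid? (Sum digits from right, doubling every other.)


Luhn sum = 79
79 mod 10 = 9

Invalid (Luhn sum mod 10 = 9)


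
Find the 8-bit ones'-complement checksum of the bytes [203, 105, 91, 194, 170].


Sum = 763 mod 256 = 251
Complement = 4

4


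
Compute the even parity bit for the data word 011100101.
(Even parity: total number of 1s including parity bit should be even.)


Number of 1s in data: 5
Parity bit: 1

1


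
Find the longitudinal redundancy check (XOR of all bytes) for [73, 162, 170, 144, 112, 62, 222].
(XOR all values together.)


XOR chain: 73 ^ 162 ^ 170 ^ 144 ^ 112 ^ 62 ^ 222 = 65

65


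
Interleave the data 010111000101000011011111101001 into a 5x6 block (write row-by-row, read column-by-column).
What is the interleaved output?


Matrix:
  010111
  000101
  000011
  011111
  101001
Read columns: 000011001000011110101011011111

000011001000011110101011011111


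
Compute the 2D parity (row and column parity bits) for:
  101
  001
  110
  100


Row parities: 0101
Column parities: 110

Row P: 0101, Col P: 110, Corner: 0


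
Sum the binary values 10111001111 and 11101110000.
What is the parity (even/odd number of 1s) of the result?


10111001111 = 1487
11101110000 = 1904
Sum = 3391 = 110100111111
1s count = 9

odd parity (9 ones in 110100111111)


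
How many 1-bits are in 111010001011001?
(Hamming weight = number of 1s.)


Counting 1s in 111010001011001

8


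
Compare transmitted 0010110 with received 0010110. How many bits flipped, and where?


XOR: 0000000

0 errors (received matches sent)


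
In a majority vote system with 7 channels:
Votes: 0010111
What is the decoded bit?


Ones: 4 out of 7
Threshold: 4

1 (4/7 voted 1)


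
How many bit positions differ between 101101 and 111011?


XOR: 010110
Count of 1s: 3

3


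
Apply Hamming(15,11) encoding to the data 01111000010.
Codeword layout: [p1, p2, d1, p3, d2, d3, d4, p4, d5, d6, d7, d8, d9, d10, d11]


Parity bits: p1=1, p2=1, p3=0, p4=0

110011101000010


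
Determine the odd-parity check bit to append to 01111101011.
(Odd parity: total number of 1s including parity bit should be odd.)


Number of 1s in data: 8
Parity bit: 1

1


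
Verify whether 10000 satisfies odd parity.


Number of 1s: 1

Yes, parity is correct (1 ones)


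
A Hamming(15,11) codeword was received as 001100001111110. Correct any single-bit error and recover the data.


Syndrome = 0: no error detected

Data: 10001111110 (no errors)


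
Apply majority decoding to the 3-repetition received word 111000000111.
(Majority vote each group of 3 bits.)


Groups: 111, 000, 000, 111
Majority votes: 1001

1001


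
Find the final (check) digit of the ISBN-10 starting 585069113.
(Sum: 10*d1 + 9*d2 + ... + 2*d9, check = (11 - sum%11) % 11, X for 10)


Weighted sum: 256
256 mod 11 = 3

Check digit: 8


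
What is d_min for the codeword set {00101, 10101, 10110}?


Comparing all pairs, minimum distance: 1
Can detect 0 errors, correct 0 errors

1


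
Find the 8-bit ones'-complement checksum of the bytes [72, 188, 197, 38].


Sum = 495 mod 256 = 239
Complement = 16

16


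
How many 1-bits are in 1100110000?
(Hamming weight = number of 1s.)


Counting 1s in 1100110000

4


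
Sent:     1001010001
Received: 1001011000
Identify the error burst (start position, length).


XOR: 0000001001

Burst at position 6, length 4


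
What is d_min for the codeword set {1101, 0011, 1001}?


Comparing all pairs, minimum distance: 1
Can detect 0 errors, correct 0 errors

1


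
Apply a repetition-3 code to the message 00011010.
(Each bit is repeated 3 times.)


Each bit -> 3 copies

000000000111111000111000


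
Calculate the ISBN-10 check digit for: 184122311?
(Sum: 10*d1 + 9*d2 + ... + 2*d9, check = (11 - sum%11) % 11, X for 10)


Weighted sum: 160
160 mod 11 = 6

Check digit: 5


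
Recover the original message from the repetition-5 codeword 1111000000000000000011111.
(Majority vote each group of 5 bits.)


Groups: 11110, 00000, 00000, 00000, 11111
Majority votes: 10001

10001


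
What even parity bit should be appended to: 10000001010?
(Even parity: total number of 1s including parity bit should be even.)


Number of 1s in data: 3
Parity bit: 1

1


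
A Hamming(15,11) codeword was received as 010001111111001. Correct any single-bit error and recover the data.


Syndrome = 0: no error detected

Data: 00111111001 (no errors)


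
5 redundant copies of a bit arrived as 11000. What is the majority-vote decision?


Ones: 2 out of 5
Threshold: 3

0 (2/5 voted 1)


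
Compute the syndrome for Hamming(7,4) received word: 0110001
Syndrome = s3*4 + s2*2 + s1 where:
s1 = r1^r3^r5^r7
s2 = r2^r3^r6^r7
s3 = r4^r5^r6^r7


s1=0, s2=1, s3=1

Syndrome = 6 (error at position 6)


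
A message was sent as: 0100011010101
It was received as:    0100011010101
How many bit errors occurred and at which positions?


XOR: 0000000000000

0 errors (received matches sent)


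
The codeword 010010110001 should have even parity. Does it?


Number of 1s: 5

No, parity error (5 ones)


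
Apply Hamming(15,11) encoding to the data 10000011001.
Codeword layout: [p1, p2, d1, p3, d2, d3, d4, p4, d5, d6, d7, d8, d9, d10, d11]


Parity bits: p1=1, p2=1, p3=0, p4=1

111000010011001


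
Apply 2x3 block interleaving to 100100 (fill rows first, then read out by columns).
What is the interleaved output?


Matrix:
  100
  100
Read columns: 110000

110000


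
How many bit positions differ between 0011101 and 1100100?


XOR: 1111001
Count of 1s: 5

5


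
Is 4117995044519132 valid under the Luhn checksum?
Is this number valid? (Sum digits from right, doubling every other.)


Luhn sum = 69
69 mod 10 = 9

Invalid (Luhn sum mod 10 = 9)


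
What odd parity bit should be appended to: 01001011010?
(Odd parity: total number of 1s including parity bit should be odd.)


Number of 1s in data: 5
Parity bit: 0

0


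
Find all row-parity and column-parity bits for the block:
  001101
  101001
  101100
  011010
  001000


Row parities: 11111
Column parities: 011010

Row P: 11111, Col P: 011010, Corner: 1


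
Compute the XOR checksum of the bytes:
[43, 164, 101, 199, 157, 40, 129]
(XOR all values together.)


XOR chain: 43 ^ 164 ^ 101 ^ 199 ^ 157 ^ 40 ^ 129 = 25

25


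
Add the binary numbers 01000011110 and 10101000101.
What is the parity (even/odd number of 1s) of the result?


01000011110 = 542
10101000101 = 1349
Sum = 1891 = 11101100011
1s count = 7

odd parity (7 ones in 11101100011)


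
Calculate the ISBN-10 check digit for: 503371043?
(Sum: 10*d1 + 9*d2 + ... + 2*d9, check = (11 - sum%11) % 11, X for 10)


Weighted sum: 160
160 mod 11 = 6

Check digit: 5


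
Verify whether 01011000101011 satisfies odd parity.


Number of 1s: 7

Yes, parity is correct (7 ones)


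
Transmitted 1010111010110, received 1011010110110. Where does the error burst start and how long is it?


XOR: 0001101100000

Burst at position 3, length 5


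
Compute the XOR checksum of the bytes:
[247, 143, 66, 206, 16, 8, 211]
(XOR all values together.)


XOR chain: 247 ^ 143 ^ 66 ^ 206 ^ 16 ^ 8 ^ 211 = 63

63


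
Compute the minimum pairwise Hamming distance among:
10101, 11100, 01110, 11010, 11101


Comparing all pairs, minimum distance: 1
Can detect 0 errors, correct 0 errors

1


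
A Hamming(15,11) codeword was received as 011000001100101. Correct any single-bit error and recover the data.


Syndrome = 0: no error detected

Data: 10001100101 (no errors)


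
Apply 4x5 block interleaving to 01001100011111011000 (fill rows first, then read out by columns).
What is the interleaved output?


Matrix:
  01001
  10001
  11110
  11000
Read columns: 01111011001000101100

01111011001000101100


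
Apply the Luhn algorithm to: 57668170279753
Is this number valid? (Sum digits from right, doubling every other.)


Luhn sum = 61
61 mod 10 = 1

Invalid (Luhn sum mod 10 = 1)


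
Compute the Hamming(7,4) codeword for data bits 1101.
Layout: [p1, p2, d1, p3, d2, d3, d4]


Parity bits: p1=1, p2=0, p3=0

1010101


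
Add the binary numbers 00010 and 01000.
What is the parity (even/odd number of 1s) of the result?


00010 = 2
01000 = 8
Sum = 10 = 1010
1s count = 2

even parity (2 ones in 1010)


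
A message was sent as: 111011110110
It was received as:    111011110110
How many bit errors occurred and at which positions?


XOR: 000000000000

0 errors (received matches sent)


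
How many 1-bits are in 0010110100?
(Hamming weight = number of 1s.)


Counting 1s in 0010110100

4


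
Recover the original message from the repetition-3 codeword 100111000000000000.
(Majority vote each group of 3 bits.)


Groups: 100, 111, 000, 000, 000, 000
Majority votes: 010000

010000


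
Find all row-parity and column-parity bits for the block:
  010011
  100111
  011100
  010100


Row parities: 1010
Column parities: 111100

Row P: 1010, Col P: 111100, Corner: 0


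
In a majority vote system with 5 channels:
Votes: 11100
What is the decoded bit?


Ones: 3 out of 5
Threshold: 3

1 (3/5 voted 1)


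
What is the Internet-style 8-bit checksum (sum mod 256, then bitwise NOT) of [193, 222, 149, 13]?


Sum = 577 mod 256 = 65
Complement = 190

190


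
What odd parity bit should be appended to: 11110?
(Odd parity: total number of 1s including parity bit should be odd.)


Number of 1s in data: 4
Parity bit: 1

1


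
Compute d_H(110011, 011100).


XOR: 101111
Count of 1s: 5

5


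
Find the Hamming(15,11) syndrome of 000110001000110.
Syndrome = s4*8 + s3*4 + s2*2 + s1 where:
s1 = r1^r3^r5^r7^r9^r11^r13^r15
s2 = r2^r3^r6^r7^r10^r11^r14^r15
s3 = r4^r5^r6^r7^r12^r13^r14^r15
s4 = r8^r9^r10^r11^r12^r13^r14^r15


s1=1, s2=1, s3=0, s4=1

Syndrome = 11 (error at position 11)


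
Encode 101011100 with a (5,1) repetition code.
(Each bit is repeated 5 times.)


Each bit -> 5 copies

111110000011111000001111111111111110000000000


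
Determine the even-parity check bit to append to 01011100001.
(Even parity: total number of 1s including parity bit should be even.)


Number of 1s in data: 5
Parity bit: 1

1


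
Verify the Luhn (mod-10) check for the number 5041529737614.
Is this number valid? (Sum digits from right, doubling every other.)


Luhn sum = 54
54 mod 10 = 4

Invalid (Luhn sum mod 10 = 4)


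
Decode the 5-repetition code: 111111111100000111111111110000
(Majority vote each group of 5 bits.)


Groups: 11111, 11111, 00000, 11111, 11111, 10000
Majority votes: 110110

110110


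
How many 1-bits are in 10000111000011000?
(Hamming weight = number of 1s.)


Counting 1s in 10000111000011000

6


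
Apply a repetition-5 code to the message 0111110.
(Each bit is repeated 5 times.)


Each bit -> 5 copies

00000111111111111111111111111100000


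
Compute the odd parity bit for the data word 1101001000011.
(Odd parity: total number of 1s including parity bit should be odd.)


Number of 1s in data: 6
Parity bit: 1

1


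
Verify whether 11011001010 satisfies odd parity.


Number of 1s: 6

No, parity error (6 ones)


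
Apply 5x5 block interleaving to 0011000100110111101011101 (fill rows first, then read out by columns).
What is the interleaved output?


Matrix:
  00110
  00100
  11011
  11010
  11101
Read columns: 0011100111110011011000101

0011100111110011011000101


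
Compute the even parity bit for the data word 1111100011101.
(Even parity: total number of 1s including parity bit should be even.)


Number of 1s in data: 9
Parity bit: 1

1


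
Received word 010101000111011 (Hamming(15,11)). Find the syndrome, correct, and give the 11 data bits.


Syndrome = 12: error at position 12

Data: 00100110011 (corrected bit 12)


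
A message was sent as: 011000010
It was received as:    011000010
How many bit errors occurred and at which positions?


XOR: 000000000

0 errors (received matches sent)


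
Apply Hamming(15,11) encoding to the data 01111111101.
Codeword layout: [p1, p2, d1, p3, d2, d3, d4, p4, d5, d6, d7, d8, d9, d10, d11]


Parity bits: p1=0, p2=1, p3=0, p4=0

010011101111101


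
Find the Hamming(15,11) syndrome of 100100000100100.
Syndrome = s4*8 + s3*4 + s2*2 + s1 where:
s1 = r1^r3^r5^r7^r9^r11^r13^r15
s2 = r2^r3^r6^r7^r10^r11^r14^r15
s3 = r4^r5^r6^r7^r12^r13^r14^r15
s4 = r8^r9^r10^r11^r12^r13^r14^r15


s1=0, s2=1, s3=0, s4=0

Syndrome = 2 (error at position 2)


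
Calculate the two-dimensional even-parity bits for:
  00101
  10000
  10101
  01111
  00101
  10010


Row parities: 011000
Column parities: 11000

Row P: 011000, Col P: 11000, Corner: 0


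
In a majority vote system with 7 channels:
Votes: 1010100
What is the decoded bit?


Ones: 3 out of 7
Threshold: 4

0 (3/7 voted 1)


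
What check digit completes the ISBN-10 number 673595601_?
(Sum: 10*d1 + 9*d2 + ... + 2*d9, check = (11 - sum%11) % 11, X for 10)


Weighted sum: 287
287 mod 11 = 1

Check digit: X


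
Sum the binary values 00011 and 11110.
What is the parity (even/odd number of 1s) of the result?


00011 = 3
11110 = 30
Sum = 33 = 100001
1s count = 2

even parity (2 ones in 100001)


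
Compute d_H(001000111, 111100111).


XOR: 110100000
Count of 1s: 3

3


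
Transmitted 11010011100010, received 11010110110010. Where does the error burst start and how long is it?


XOR: 00000101010000

Burst at position 5, length 5
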